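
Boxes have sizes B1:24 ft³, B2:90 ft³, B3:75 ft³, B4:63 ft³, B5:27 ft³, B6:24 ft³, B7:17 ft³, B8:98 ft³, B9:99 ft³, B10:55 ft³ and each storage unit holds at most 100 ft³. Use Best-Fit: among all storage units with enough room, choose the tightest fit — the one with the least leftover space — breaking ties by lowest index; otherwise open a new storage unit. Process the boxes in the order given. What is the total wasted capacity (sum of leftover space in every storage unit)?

B1 (24 ft³) → storage unit 1 (remaining 76 ft³)
B2 (90 ft³) → storage unit 2 (remaining 10 ft³)
B3 (75 ft³) → storage unit 1 (remaining 1 ft³)
B4 (63 ft³) → storage unit 3 (remaining 37 ft³)
B5 (27 ft³) → storage unit 3 (remaining 10 ft³)
B6 (24 ft³) → storage unit 4 (remaining 76 ft³)
B7 (17 ft³) → storage unit 4 (remaining 59 ft³)
B8 (98 ft³) → storage unit 5 (remaining 2 ft³)
B9 (99 ft³) → storage unit 6 (remaining 1 ft³)
B10 (55 ft³) → storage unit 4 (remaining 4 ft³)
6 storage units × 100 ft³ = 600 ft³; used 572 ft³; unused 28 ft³.

28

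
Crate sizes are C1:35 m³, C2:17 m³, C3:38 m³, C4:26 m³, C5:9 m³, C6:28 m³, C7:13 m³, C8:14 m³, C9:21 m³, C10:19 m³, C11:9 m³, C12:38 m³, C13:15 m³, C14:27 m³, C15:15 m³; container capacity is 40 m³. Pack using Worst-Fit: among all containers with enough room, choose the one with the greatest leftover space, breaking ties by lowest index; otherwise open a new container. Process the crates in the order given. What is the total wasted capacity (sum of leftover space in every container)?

36

C1 (35 m³) → container 1 (remaining 5 m³)
C2 (17 m³) → container 2 (remaining 23 m³)
C3 (38 m³) → container 3 (remaining 2 m³)
C4 (26 m³) → container 4 (remaining 14 m³)
C5 (9 m³) → container 2 (remaining 14 m³)
C6 (28 m³) → container 5 (remaining 12 m³)
C7 (13 m³) → container 2 (remaining 1 m³)
C8 (14 m³) → container 4 (remaining 0 m³)
C9 (21 m³) → container 6 (remaining 19 m³)
C10 (19 m³) → container 6 (remaining 0 m³)
C11 (9 m³) → container 5 (remaining 3 m³)
C12 (38 m³) → container 7 (remaining 2 m³)
C13 (15 m³) → container 8 (remaining 25 m³)
C14 (27 m³) → container 9 (remaining 13 m³)
C15 (15 m³) → container 8 (remaining 10 m³)
9 containers × 40 m³ = 360 m³; used 324 m³; unused 36 m³.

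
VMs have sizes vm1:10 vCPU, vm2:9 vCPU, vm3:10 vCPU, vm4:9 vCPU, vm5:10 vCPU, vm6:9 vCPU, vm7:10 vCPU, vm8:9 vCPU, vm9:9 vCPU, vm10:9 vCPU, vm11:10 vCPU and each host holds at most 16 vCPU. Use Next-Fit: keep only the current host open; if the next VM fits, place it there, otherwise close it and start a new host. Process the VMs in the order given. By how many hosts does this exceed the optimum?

Next-Fit: [10] [9] [10] [9] [10] [9] [10] [9] [9] [9] [10] → 11 hosts.
11 VMs exceed 8 vCPU (half the capacity), and no two of those can share a host, so at least 11 hosts are needed.
So 11 is already optimal.

0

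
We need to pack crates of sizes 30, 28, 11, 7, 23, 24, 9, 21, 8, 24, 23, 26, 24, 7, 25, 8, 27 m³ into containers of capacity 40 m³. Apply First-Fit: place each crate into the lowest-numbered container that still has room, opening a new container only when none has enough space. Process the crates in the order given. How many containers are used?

11 containers

30 m³ → container 1 (remaining 10 m³)
28 m³ → container 2 (remaining 12 m³)
11 m³ → container 2 (remaining 1 m³)
7 m³ → container 1 (remaining 3 m³)
23 m³ → container 3 (remaining 17 m³)
24 m³ → container 4 (remaining 16 m³)
9 m³ → container 3 (remaining 8 m³)
21 m³ → container 5 (remaining 19 m³)
8 m³ → container 3 (remaining 0 m³)
24 m³ → container 6 (remaining 16 m³)
23 m³ → container 7 (remaining 17 m³)
26 m³ → container 8 (remaining 14 m³)
24 m³ → container 9 (remaining 16 m³)
7 m³ → container 4 (remaining 9 m³)
25 m³ → container 10 (remaining 15 m³)
8 m³ → container 4 (remaining 1 m³)
27 m³ → container 11 (remaining 13 m³)
Final containers: [30,7] [28,11] [23,9,8] [24,7,8] [21] [24] [23] [26] [24] [25] [27].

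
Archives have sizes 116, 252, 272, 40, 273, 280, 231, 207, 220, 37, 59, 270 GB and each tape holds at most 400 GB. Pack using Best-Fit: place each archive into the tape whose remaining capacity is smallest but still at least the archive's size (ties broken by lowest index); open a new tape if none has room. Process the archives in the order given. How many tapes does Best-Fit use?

116 GB → tape 1 (remaining 284 GB)
252 GB → tape 1 (remaining 32 GB)
272 GB → tape 2 (remaining 128 GB)
40 GB → tape 2 (remaining 88 GB)
273 GB → tape 3 (remaining 127 GB)
280 GB → tape 4 (remaining 120 GB)
231 GB → tape 5 (remaining 169 GB)
207 GB → tape 6 (remaining 193 GB)
220 GB → tape 7 (remaining 180 GB)
37 GB → tape 2 (remaining 51 GB)
59 GB → tape 4 (remaining 61 GB)
270 GB → tape 8 (remaining 130 GB)
Final tapes: [116,252] [272,40,37] [273] [280,59] [231] [207] [220] [270].

8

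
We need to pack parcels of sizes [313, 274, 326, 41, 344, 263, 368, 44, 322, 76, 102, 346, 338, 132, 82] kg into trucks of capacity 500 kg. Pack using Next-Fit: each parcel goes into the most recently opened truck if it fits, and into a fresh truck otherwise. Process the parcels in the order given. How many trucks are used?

10

313 kg → truck 1 (remaining 187 kg)
274 kg → truck 2 (remaining 226 kg)
326 kg → truck 3 (remaining 174 kg)
41 kg → truck 3 (remaining 133 kg)
344 kg → truck 4 (remaining 156 kg)
263 kg → truck 5 (remaining 237 kg)
368 kg → truck 6 (remaining 132 kg)
44 kg → truck 6 (remaining 88 kg)
322 kg → truck 7 (remaining 178 kg)
76 kg → truck 7 (remaining 102 kg)
102 kg → truck 7 (remaining 0 kg)
346 kg → truck 8 (remaining 154 kg)
338 kg → truck 9 (remaining 162 kg)
132 kg → truck 9 (remaining 30 kg)
82 kg → truck 10 (remaining 418 kg)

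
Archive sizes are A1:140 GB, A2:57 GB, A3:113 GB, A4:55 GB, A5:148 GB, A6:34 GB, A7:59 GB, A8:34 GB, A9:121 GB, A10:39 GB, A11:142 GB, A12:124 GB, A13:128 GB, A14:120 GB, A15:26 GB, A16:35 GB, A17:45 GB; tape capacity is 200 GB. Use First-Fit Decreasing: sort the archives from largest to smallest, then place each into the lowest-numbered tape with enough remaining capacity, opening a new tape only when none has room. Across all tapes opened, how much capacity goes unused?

180

Sorted descending: 148, 142, 140, 128, 124, 121, 120, 113, 59, 57, 55, 45, 39, 35, 34, 34, 26.
tape 1: place 148 GB, 52 GB left
tape 2: place 142 GB, 58 GB left
tape 3: place 140 GB, 60 GB left
tape 4: place 128 GB, 72 GB left
tape 5: place 124 GB, 76 GB left
tape 6: place 121 GB, 79 GB left
tape 7: place 120 GB, 80 GB left
tape 8: place 113 GB, 87 GB left
tape 3: place 59 GB, 1 GB left
tape 2: place 57 GB, 1 GB left
tape 4: place 55 GB, 17 GB left
tape 1: place 45 GB, 7 GB left
tape 5: place 39 GB, 37 GB left
tape 5: place 35 GB, 2 GB left
tape 6: place 34 GB, 45 GB left
tape 6: place 34 GB, 11 GB left
tape 7: place 26 GB, 54 GB left
8 tapes × 200 GB = 1600 GB; used 1420 GB; unused 180 GB.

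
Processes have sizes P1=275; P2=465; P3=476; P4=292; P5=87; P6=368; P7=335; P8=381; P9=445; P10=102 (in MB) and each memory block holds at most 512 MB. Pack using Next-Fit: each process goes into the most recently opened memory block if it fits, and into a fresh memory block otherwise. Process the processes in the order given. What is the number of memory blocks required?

9 memory blocks

memory block 1: place P1 (275 MB), 237 MB left
memory block 2: place P2 (465 MB), 47 MB left
memory block 3: place P3 (476 MB), 36 MB left
memory block 4: place P4 (292 MB), 220 MB left
memory block 4: place P5 (87 MB), 133 MB left
memory block 5: place P6 (368 MB), 144 MB left
memory block 6: place P7 (335 MB), 177 MB left
memory block 7: place P8 (381 MB), 131 MB left
memory block 8: place P9 (445 MB), 67 MB left
memory block 9: place P10 (102 MB), 410 MB left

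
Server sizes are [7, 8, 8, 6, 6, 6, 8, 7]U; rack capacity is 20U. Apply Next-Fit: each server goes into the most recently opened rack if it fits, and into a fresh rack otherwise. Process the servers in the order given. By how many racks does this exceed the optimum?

Next-Fit: [7,8] [8,6,6] [6,8] [7] → 4 racks.
Total size 56U; any packing needs at least ⌈56/20⌉ = 3 racks.
An optimal packing achieves that bound: [8,8] [8,6,6] [7,7,6] → 3 racks.
Excess: 4 − 3 = 1.

1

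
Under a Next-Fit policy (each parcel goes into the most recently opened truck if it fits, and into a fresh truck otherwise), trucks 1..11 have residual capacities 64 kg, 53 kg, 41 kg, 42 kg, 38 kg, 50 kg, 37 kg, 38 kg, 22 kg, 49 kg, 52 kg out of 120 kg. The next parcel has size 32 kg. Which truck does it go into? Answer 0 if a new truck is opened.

Next-Fit only looks at truck 11, which has 52 kg free.
32 kg fits there.

11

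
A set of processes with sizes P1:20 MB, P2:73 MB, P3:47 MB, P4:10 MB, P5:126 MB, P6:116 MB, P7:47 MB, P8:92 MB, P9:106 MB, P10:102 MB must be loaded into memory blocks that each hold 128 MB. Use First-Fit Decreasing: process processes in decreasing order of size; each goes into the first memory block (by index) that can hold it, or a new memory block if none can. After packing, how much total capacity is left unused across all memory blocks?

157

Sorted descending: 126, 116, 106, 102, 92, 73, 47, 47, 20, 10.
Put 126 MB in memory block 1; 2 MB remain.
Put 116 MB in memory block 2; 12 MB remain.
Put 106 MB in memory block 3; 22 MB remain.
Put 102 MB in memory block 4; 26 MB remain.
Put 92 MB in memory block 5; 36 MB remain.
Put 73 MB in memory block 6; 55 MB remain.
Put 47 MB in memory block 6; 8 MB remain.
Put 47 MB in memory block 7; 81 MB remain.
Put 20 MB in memory block 3; 2 MB remain.
Put 10 MB in memory block 2; 2 MB remain.
7 memory blocks × 128 MB = 896 MB; used 739 MB; unused 157 MB.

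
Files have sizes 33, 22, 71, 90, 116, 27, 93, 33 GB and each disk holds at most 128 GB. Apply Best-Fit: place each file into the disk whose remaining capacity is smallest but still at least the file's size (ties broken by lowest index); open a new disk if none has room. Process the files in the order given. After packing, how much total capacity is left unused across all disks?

27

disk 1: place 33 GB, 95 GB left
disk 1: place 22 GB, 73 GB left
disk 1: place 71 GB, 2 GB left
disk 2: place 90 GB, 38 GB left
disk 3: place 116 GB, 12 GB left
disk 2: place 27 GB, 11 GB left
disk 4: place 93 GB, 35 GB left
disk 4: place 33 GB, 2 GB left
4 disks × 128 GB = 512 GB; used 485 GB; unused 27 GB.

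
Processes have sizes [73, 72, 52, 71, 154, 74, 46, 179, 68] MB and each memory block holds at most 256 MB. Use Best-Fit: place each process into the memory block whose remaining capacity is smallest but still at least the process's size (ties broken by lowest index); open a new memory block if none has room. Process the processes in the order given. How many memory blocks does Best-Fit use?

4

73 MB → memory block 1 (remaining 183 MB)
72 MB → memory block 1 (remaining 111 MB)
52 MB → memory block 1 (remaining 59 MB)
71 MB → memory block 2 (remaining 185 MB)
154 MB → memory block 2 (remaining 31 MB)
74 MB → memory block 3 (remaining 182 MB)
46 MB → memory block 1 (remaining 13 MB)
179 MB → memory block 3 (remaining 3 MB)
68 MB → memory block 4 (remaining 188 MB)
Final memory blocks: [73,72,52,46] [71,154] [74,179] [68].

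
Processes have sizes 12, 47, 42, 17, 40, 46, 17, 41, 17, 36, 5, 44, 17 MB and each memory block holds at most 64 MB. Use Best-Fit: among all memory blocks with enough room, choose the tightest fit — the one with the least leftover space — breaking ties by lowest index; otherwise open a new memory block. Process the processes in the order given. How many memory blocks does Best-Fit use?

7

12 MB → memory block 1 (remaining 52 MB)
47 MB → memory block 1 (remaining 5 MB)
42 MB → memory block 2 (remaining 22 MB)
17 MB → memory block 2 (remaining 5 MB)
40 MB → memory block 3 (remaining 24 MB)
46 MB → memory block 4 (remaining 18 MB)
17 MB → memory block 4 (remaining 1 MB)
41 MB → memory block 5 (remaining 23 MB)
17 MB → memory block 5 (remaining 6 MB)
36 MB → memory block 6 (remaining 28 MB)
5 MB → memory block 1 (remaining 0 MB)
44 MB → memory block 7 (remaining 20 MB)
17 MB → memory block 7 (remaining 3 MB)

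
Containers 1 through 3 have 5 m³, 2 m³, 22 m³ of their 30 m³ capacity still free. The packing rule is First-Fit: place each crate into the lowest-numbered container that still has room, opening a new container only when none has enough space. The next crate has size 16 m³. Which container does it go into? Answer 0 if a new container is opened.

Containers with room: container 3 (22 m³).
The first with room is container 3.

3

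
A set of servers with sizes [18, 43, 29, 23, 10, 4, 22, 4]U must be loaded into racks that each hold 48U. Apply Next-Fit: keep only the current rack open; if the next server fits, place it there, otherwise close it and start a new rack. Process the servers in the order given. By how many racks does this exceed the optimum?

1

Next-Fit: [18] [43] [29] [23,10,4] [22,4] → 5 racks.
Total size 153U; any packing needs at least ⌈153/48⌉ = 4 racks.
An optimal packing achieves that bound: [43,4] [29,18] [23,22] [10,4] → 4 racks.
Excess: 5 − 4 = 1.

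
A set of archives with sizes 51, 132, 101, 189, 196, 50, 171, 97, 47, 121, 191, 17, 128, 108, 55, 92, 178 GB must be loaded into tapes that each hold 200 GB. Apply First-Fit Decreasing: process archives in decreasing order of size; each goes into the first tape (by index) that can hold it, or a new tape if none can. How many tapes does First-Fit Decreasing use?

Sorted descending: 196, 191, 189, 178, 171, 132, 128, 121, 108, 101, 97, 92, 55, 51, 50, 47, 17.
Put 196 GB in tape 1; 4 GB remain.
Put 191 GB in tape 2; 9 GB remain.
Put 189 GB in tape 3; 11 GB remain.
Put 178 GB in tape 4; 22 GB remain.
Put 171 GB in tape 5; 29 GB remain.
Put 132 GB in tape 6; 68 GB remain.
Put 128 GB in tape 7; 72 GB remain.
Put 121 GB in tape 8; 79 GB remain.
Put 108 GB in tape 9; 92 GB remain.
Put 101 GB in tape 10; 99 GB remain.
Put 97 GB in tape 10; 2 GB remain.
Put 92 GB in tape 9; 0 GB remain.
Put 55 GB in tape 6; 13 GB remain.
Put 51 GB in tape 7; 21 GB remain.
Put 50 GB in tape 8; 29 GB remain.
Put 47 GB in tape 11; 153 GB remain.
Put 17 GB in tape 4; 5 GB remain.
Final tapes: [196] [191] [189] [178,17] [171] [132,55] [128,51] [121,50] [108,92] [101,97] [47].

11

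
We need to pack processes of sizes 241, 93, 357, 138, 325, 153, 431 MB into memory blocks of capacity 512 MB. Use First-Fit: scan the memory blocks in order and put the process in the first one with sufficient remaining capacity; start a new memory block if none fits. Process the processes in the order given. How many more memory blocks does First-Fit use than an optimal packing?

First-Fit: [241,93,138] [357,153] [325] [431] → 4 memory blocks.
Total size 1738 MB; any packing needs at least ⌈1738/512⌉ = 4 memory blocks.
So 4 is already optimal.

0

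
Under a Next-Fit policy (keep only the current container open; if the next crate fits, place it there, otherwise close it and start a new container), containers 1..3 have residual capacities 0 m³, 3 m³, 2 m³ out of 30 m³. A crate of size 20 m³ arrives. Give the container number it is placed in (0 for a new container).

Next-Fit only looks at container 3, which has 2 m³ free.
20 m³ does not fit, so a new container is opened.

0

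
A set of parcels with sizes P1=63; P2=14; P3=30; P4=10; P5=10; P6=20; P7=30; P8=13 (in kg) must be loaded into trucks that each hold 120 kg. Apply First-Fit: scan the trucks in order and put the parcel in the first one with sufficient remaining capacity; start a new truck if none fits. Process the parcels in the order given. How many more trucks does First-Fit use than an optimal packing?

First-Fit: [63,14,30,10] [10,20,30,13] → 2 trucks.
Total size 190 kg; any packing needs at least ⌈190/120⌉ = 2 trucks.
So 2 is already optimal.

0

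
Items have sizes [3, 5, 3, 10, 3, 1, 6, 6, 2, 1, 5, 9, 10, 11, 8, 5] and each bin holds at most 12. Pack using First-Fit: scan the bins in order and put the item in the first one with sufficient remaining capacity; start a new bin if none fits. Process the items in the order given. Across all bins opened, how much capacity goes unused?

bin 1: place 3, 9 left
bin 1: place 5, 4 left
bin 1: place 3, 1 left
bin 2: place 10, 2 left
bin 3: place 3, 9 left
bin 1: place 1, 0 left
bin 3: place 6, 3 left
bin 4: place 6, 6 left
bin 2: place 2, 0 left
bin 3: place 1, 2 left
bin 4: place 5, 1 left
bin 5: place 9, 3 left
bin 6: place 10, 2 left
bin 7: place 11, 1 left
bin 8: place 8, 4 left
bin 9: place 5, 7 left
9 bins × 12 = 108; used 88; unused 20.

20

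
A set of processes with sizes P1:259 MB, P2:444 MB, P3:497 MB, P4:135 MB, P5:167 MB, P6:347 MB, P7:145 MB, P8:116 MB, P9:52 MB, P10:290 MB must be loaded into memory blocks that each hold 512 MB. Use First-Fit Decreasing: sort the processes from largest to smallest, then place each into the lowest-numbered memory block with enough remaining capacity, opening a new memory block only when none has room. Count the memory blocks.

5

Sorted descending: 497, 444, 347, 290, 259, 167, 145, 135, 116, 52.
memory block 1: place 497 MB, 15 MB left
memory block 2: place 444 MB, 68 MB left
memory block 3: place 347 MB, 165 MB left
memory block 4: place 290 MB, 222 MB left
memory block 5: place 259 MB, 253 MB left
memory block 4: place 167 MB, 55 MB left
memory block 3: place 145 MB, 20 MB left
memory block 5: place 135 MB, 118 MB left
memory block 5: place 116 MB, 2 MB left
memory block 2: place 52 MB, 16 MB left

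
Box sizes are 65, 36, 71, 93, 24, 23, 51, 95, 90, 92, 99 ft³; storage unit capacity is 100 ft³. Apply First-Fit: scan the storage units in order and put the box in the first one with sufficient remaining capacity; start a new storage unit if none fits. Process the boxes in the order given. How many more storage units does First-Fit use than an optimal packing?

1

First-Fit: [65,24] [36,23] [71] [93] [51] [95] [90] [92] [99] → 9 storage units.
Total size 739 ft³; any packing needs at least ⌈739/100⌉ = 8 storage units.
An optimal packing achieves that bound: [99] [95] [93] [92] [90] [71,24] [65,23] [51,36] → 8 storage units.
Excess: 9 − 8 = 1.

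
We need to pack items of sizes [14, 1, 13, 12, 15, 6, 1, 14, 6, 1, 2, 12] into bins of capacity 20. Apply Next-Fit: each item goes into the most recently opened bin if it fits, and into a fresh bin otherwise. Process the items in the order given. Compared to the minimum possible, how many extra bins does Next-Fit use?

1

Next-Fit: [14,1] [13] [12] [15] [6,1] [14,6] [1,2,12] → 7 bins.
6 items exceed 10 (half the capacity), and no two of those can share a bin, so at least 6 bins are needed.
An optimal packing achieves that bound: [15,2,1,1,1] [14,6] [14,6] [13] [12] [12] → 6 bins.
Excess: 7 − 6 = 1.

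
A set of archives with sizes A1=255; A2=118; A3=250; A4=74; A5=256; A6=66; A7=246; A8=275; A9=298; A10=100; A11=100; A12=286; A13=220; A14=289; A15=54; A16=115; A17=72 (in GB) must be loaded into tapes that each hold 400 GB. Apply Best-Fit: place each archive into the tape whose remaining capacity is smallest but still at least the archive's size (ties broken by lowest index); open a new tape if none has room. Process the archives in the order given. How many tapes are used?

9

Put A1 (255 GB) in tape 1; 145 GB remain.
Put A2 (118 GB) in tape 1; 27 GB remain.
Put A3 (250 GB) in tape 2; 150 GB remain.
Put A4 (74 GB) in tape 2; 76 GB remain.
Put A5 (256 GB) in tape 3; 144 GB remain.
Put A6 (66 GB) in tape 2; 10 GB remain.
Put A7 (246 GB) in tape 4; 154 GB remain.
Put A8 (275 GB) in tape 5; 125 GB remain.
Put A9 (298 GB) in tape 6; 102 GB remain.
Put A10 (100 GB) in tape 6; 2 GB remain.
Put A11 (100 GB) in tape 5; 25 GB remain.
Put A12 (286 GB) in tape 7; 114 GB remain.
Put A13 (220 GB) in tape 8; 180 GB remain.
Put A14 (289 GB) in tape 9; 111 GB remain.
Put A15 (54 GB) in tape 9; 57 GB remain.
Put A16 (115 GB) in tape 3; 29 GB remain.
Put A17 (72 GB) in tape 7; 42 GB remain.
Final tapes: [255,118] [250,74,66] [256,115] [246] [275,100] [298,100] [286,72] [220] [289,54].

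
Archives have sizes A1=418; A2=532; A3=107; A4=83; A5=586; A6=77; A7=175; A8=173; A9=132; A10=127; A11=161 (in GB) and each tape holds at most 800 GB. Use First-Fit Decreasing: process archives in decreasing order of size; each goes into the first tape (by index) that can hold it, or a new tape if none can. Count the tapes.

4

Sorted descending: 586, 532, 418, 175, 173, 161, 132, 127, 107, 83, 77.
tape 1: place 586 GB, 214 GB left
tape 2: place 532 GB, 268 GB left
tape 3: place 418 GB, 382 GB left
tape 1: place 175 GB, 39 GB left
tape 2: place 173 GB, 95 GB left
tape 3: place 161 GB, 221 GB left
tape 3: place 132 GB, 89 GB left
tape 4: place 127 GB, 673 GB left
tape 4: place 107 GB, 566 GB left
tape 2: place 83 GB, 12 GB left
tape 3: place 77 GB, 12 GB left
Final tapes: [586,175] [532,173,83] [418,161,132,77] [127,107].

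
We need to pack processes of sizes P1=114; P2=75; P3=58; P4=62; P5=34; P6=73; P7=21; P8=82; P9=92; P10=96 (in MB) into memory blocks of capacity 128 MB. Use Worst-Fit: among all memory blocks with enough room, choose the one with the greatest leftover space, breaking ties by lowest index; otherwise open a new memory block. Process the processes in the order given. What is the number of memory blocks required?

7

Put P1 (114 MB) in memory block 1; 14 MB remain.
Put P2 (75 MB) in memory block 2; 53 MB remain.
Put P3 (58 MB) in memory block 3; 70 MB remain.
Put P4 (62 MB) in memory block 3; 8 MB remain.
Put P5 (34 MB) in memory block 2; 19 MB remain.
Put P6 (73 MB) in memory block 4; 55 MB remain.
Put P7 (21 MB) in memory block 4; 34 MB remain.
Put P8 (82 MB) in memory block 5; 46 MB remain.
Put P9 (92 MB) in memory block 6; 36 MB remain.
Put P10 (96 MB) in memory block 7; 32 MB remain.
Final memory blocks: [114] [75,34] [58,62] [73,21] [82] [92] [96].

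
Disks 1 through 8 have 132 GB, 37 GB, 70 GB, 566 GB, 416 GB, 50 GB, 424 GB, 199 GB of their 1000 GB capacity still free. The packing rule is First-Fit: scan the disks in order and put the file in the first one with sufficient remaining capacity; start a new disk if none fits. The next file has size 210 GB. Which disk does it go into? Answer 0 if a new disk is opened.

Disks with room: disk 4 (566 GB), disk 5 (416 GB), disk 7 (424 GB).
The first with room is disk 4.

4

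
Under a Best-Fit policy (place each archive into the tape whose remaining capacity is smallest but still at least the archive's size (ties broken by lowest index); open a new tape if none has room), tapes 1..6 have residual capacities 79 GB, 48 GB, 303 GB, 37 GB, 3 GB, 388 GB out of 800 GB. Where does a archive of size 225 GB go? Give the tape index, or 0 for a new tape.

3

Tapes with room: tape 3 (303 GB), tape 6 (388 GB).
Tightest fit is tape 3 with 303 GB free.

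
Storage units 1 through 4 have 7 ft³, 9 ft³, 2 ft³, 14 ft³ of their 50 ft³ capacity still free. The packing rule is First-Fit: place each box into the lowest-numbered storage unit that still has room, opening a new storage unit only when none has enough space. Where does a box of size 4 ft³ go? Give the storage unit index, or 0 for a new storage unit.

1

Storage units with room: storage unit 1 (7 ft³), storage unit 2 (9 ft³), storage unit 4 (14 ft³).
The first with room is storage unit 1.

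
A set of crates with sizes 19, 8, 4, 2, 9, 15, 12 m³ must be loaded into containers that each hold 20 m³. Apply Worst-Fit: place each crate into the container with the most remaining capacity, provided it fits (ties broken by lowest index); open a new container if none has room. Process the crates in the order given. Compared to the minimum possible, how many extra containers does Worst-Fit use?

Worst-Fit: [19] [8,4,2] [9] [15] [12] → 5 containers.
Total size 69 m³; any packing needs at least ⌈69/20⌉ = 4 containers.
An optimal packing achieves that bound: [19] [15,4] [12,8] [9,2] → 4 containers.
Excess: 5 − 4 = 1.

1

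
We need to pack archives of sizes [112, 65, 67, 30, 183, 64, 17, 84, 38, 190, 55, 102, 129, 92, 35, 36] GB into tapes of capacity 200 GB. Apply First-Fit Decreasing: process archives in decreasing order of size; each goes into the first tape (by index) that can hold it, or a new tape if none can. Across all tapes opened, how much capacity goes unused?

101

Sorted descending: 190, 183, 129, 112, 102, 92, 84, 67, 65, 64, 55, 38, 36, 35, 30, 17.
tape 1: place 190 GB, 10 GB left
tape 2: place 183 GB, 17 GB left
tape 3: place 129 GB, 71 GB left
tape 4: place 112 GB, 88 GB left
tape 5: place 102 GB, 98 GB left
tape 5: place 92 GB, 6 GB left
tape 4: place 84 GB, 4 GB left
tape 3: place 67 GB, 4 GB left
tape 6: place 65 GB, 135 GB left
tape 6: place 64 GB, 71 GB left
tape 6: place 55 GB, 16 GB left
tape 7: place 38 GB, 162 GB left
tape 7: place 36 GB, 126 GB left
tape 7: place 35 GB, 91 GB left
tape 7: place 30 GB, 61 GB left
tape 2: place 17 GB, 0 GB left
7 tapes × 200 GB = 1400 GB; used 1299 GB; unused 101 GB.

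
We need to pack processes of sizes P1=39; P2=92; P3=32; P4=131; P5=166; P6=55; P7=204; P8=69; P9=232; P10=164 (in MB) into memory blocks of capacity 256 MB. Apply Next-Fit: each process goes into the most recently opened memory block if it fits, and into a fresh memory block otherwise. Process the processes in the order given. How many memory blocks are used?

P1 (39 MB) → memory block 1 (remaining 217 MB)
P2 (92 MB) → memory block 1 (remaining 125 MB)
P3 (32 MB) → memory block 1 (remaining 93 MB)
P4 (131 MB) → memory block 2 (remaining 125 MB)
P5 (166 MB) → memory block 3 (remaining 90 MB)
P6 (55 MB) → memory block 3 (remaining 35 MB)
P7 (204 MB) → memory block 4 (remaining 52 MB)
P8 (69 MB) → memory block 5 (remaining 187 MB)
P9 (232 MB) → memory block 6 (remaining 24 MB)
P10 (164 MB) → memory block 7 (remaining 92 MB)

7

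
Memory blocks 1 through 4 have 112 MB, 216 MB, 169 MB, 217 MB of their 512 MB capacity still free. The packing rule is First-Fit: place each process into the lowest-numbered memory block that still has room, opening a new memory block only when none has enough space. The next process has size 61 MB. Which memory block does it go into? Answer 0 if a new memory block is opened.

Memory blocks with room: memory block 1 (112 MB), memory block 2 (216 MB), memory block 3 (169 MB), memory block 4 (217 MB).
The first with room is memory block 1.

1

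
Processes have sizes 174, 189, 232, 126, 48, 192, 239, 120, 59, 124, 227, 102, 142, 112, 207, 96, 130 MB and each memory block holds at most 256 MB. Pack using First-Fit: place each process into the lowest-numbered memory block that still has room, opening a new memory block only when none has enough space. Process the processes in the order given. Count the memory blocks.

11

memory block 1: place 174 MB, 82 MB left
memory block 2: place 189 MB, 67 MB left
memory block 3: place 232 MB, 24 MB left
memory block 4: place 126 MB, 130 MB left
memory block 1: place 48 MB, 34 MB left
memory block 5: place 192 MB, 64 MB left
memory block 6: place 239 MB, 17 MB left
memory block 4: place 120 MB, 10 MB left
memory block 2: place 59 MB, 8 MB left
memory block 7: place 124 MB, 132 MB left
memory block 8: place 227 MB, 29 MB left
memory block 7: place 102 MB, 30 MB left
memory block 9: place 142 MB, 114 MB left
memory block 9: place 112 MB, 2 MB left
memory block 10: place 207 MB, 49 MB left
memory block 11: place 96 MB, 160 MB left
memory block 11: place 130 MB, 30 MB left
Final memory blocks: [174,48] [189,59] [232] [126,120] [192] [239] [124,102] [227] [142,112] [207] [96,130].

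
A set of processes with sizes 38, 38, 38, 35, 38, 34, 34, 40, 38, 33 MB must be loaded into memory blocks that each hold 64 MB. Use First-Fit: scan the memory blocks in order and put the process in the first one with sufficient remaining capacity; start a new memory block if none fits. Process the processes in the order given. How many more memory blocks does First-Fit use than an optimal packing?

First-Fit: [38] [38] [38] [35] [38] [34] [34] [40] [38] [33] → 10 memory blocks.
10 processes exceed 32 MB (half the capacity), and no two of those can share a memory block, so at least 10 memory blocks are needed.
So 10 is already optimal.

0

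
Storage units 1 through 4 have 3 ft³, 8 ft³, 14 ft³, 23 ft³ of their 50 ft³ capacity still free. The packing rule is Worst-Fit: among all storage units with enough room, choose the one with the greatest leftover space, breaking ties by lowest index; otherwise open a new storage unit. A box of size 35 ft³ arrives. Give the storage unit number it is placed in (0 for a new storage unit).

No storage unit has ≥ 35 ft³ free, so a new storage unit is opened.

0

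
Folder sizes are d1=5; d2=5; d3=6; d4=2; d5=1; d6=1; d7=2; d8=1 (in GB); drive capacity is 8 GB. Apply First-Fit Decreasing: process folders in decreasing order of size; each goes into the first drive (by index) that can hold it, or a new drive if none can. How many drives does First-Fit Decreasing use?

3

Sorted descending: 6, 5, 5, 2, 2, 1, 1, 1.
drive 1: place 6 GB, 2 GB left
drive 2: place 5 GB, 3 GB left
drive 3: place 5 GB, 3 GB left
drive 1: place 2 GB, 0 GB left
drive 2: place 2 GB, 1 GB left
drive 2: place 1 GB, 0 GB left
drive 3: place 1 GB, 2 GB left
drive 3: place 1 GB, 1 GB left
Final drives: [6,2] [5,2,1] [5,1,1].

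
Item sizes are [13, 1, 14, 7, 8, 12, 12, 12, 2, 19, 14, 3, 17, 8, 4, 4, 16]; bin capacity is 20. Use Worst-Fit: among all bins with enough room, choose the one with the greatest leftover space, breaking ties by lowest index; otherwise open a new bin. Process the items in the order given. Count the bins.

Put 13 in bin 1; 7 remain.
Put 1 in bin 1; 6 remain.
Put 14 in bin 2; 6 remain.
Put 7 in bin 3; 13 remain.
Put 8 in bin 3; 5 remain.
Put 12 in bin 4; 8 remain.
Put 12 in bin 5; 8 remain.
Put 12 in bin 6; 8 remain.
Put 2 in bin 4; 6 remain.
Put 19 in bin 7; 1 remain.
Put 14 in bin 8; 6 remain.
Put 3 in bin 5; 5 remain.
Put 17 in bin 9; 3 remain.
Put 8 in bin 6; 0 remain.
Put 4 in bin 1; 2 remain.
Put 4 in bin 2; 2 remain.
Put 16 in bin 10; 4 remain.
Final bins: [13,1,4] [14,4] [7,8] [12,2] [12,3] [12,8] [19] [14] [17] [16].

10 bins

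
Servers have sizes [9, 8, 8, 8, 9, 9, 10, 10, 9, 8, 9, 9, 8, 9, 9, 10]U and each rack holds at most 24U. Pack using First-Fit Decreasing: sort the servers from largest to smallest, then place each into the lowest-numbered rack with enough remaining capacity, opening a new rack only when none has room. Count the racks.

8

Sorted descending: 10, 10, 10, 9, 9, 9, 9, 9, 9, 9, 9, 8, 8, 8, 8, 8.
rack 1: place 10U, 14U left
rack 1: place 10U, 4U left
rack 2: place 10U, 14U left
rack 2: place 9U, 5U left
rack 3: place 9U, 15U left
rack 3: place 9U, 6U left
rack 4: place 9U, 15U left
rack 4: place 9U, 6U left
rack 5: place 9U, 15U left
rack 5: place 9U, 6U left
rack 6: place 9U, 15U left
rack 6: place 8U, 7U left
rack 7: place 8U, 16U left
rack 7: place 8U, 8U left
rack 7: place 8U, 0U left
rack 8: place 8U, 16U left
Final racks: [10,10] [10,9] [9,9] [9,9] [9,9] [9,8] [8,8,8] [8].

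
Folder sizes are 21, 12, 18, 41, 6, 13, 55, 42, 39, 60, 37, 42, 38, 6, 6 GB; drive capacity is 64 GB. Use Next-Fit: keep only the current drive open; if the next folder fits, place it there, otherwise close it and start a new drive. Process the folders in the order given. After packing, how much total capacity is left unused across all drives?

140

Put 21 GB in drive 1; 43 GB remain.
Put 12 GB in drive 1; 31 GB remain.
Put 18 GB in drive 1; 13 GB remain.
Put 41 GB in drive 2; 23 GB remain.
Put 6 GB in drive 2; 17 GB remain.
Put 13 GB in drive 2; 4 GB remain.
Put 55 GB in drive 3; 9 GB remain.
Put 42 GB in drive 4; 22 GB remain.
Put 39 GB in drive 5; 25 GB remain.
Put 60 GB in drive 6; 4 GB remain.
Put 37 GB in drive 7; 27 GB remain.
Put 42 GB in drive 8; 22 GB remain.
Put 38 GB in drive 9; 26 GB remain.
Put 6 GB in drive 9; 20 GB remain.
Put 6 GB in drive 9; 14 GB remain.
9 drives × 64 GB = 576 GB; used 436 GB; unused 140 GB.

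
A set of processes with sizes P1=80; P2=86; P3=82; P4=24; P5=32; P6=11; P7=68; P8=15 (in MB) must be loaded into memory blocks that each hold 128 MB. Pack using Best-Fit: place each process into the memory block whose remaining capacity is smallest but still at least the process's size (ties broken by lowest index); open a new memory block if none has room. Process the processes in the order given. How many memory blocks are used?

4 memory blocks

Put P1 (80 MB) in memory block 1; 48 MB remain.
Put P2 (86 MB) in memory block 2; 42 MB remain.
Put P3 (82 MB) in memory block 3; 46 MB remain.
Put P4 (24 MB) in memory block 2; 18 MB remain.
Put P5 (32 MB) in memory block 3; 14 MB remain.
Put P6 (11 MB) in memory block 3; 3 MB remain.
Put P7 (68 MB) in memory block 4; 60 MB remain.
Put P8 (15 MB) in memory block 2; 3 MB remain.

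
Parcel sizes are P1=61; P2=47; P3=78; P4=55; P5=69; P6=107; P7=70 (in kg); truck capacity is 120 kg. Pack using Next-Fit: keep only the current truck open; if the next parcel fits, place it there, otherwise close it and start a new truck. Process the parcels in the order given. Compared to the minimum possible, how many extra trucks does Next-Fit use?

1

Next-Fit: [61,47] [78] [55] [69] [107] [70] → 6 trucks.
Total size 487 kg; any packing needs at least ⌈487/120⌉ = 5 trucks.
An optimal packing achieves that bound: [107] [78] [70,47] [69] [61,55] → 5 trucks.
Excess: 6 − 5 = 1.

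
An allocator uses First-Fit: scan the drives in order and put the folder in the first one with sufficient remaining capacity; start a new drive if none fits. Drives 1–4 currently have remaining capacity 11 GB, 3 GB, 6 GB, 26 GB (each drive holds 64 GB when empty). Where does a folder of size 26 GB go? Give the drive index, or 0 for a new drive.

Drives with room: drive 4 (26 GB).
The first with room is drive 4.

4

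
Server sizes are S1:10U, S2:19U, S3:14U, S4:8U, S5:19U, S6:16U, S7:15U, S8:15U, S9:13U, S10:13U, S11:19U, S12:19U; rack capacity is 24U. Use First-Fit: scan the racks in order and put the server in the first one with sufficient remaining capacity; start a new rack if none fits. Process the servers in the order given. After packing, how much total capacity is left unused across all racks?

rack 1: place S1 (10U), 14U left
rack 2: place S2 (19U), 5U left
rack 1: place S3 (14U), 0U left
rack 3: place S4 (8U), 16U left
rack 4: place S5 (19U), 5U left
rack 3: place S6 (16U), 0U left
rack 5: place S7 (15U), 9U left
rack 6: place S8 (15U), 9U left
rack 7: place S9 (13U), 11U left
rack 8: place S10 (13U), 11U left
rack 9: place S11 (19U), 5U left
rack 10: place S12 (19U), 5U left
10 racks × 24U = 240U; used 180U; unused 60U.

60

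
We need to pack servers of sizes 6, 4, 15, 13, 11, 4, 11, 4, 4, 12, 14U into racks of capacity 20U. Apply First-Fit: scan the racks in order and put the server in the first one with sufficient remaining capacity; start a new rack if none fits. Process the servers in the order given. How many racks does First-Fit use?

6U → rack 1 (remaining 14U)
4U → rack 1 (remaining 10U)
15U → rack 2 (remaining 5U)
13U → rack 3 (remaining 7U)
11U → rack 4 (remaining 9U)
4U → rack 1 (remaining 6U)
11U → rack 5 (remaining 9U)
4U → rack 1 (remaining 2U)
4U → rack 2 (remaining 1U)
12U → rack 6 (remaining 8U)
14U → rack 7 (remaining 6U)

7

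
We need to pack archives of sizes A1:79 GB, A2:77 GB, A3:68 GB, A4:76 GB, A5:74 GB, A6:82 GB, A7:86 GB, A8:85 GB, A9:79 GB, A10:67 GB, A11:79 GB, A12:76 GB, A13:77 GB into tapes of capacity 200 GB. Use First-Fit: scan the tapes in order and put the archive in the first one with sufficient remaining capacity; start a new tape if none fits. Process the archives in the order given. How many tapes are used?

7

Put A1 (79 GB) in tape 1; 121 GB remain.
Put A2 (77 GB) in tape 1; 44 GB remain.
Put A3 (68 GB) in tape 2; 132 GB remain.
Put A4 (76 GB) in tape 2; 56 GB remain.
Put A5 (74 GB) in tape 3; 126 GB remain.
Put A6 (82 GB) in tape 3; 44 GB remain.
Put A7 (86 GB) in tape 4; 114 GB remain.
Put A8 (85 GB) in tape 4; 29 GB remain.
Put A9 (79 GB) in tape 5; 121 GB remain.
Put A10 (67 GB) in tape 5; 54 GB remain.
Put A11 (79 GB) in tape 6; 121 GB remain.
Put A12 (76 GB) in tape 6; 45 GB remain.
Put A13 (77 GB) in tape 7; 123 GB remain.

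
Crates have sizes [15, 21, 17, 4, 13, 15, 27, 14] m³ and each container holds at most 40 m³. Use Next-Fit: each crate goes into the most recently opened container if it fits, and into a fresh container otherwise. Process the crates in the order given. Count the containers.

5 containers

container 1: place 15 m³, 25 m³ left
container 1: place 21 m³, 4 m³ left
container 2: place 17 m³, 23 m³ left
container 2: place 4 m³, 19 m³ left
container 2: place 13 m³, 6 m³ left
container 3: place 15 m³, 25 m³ left
container 4: place 27 m³, 13 m³ left
container 5: place 14 m³, 26 m³ left
Final containers: [15,21] [17,4,13] [15] [27] [14].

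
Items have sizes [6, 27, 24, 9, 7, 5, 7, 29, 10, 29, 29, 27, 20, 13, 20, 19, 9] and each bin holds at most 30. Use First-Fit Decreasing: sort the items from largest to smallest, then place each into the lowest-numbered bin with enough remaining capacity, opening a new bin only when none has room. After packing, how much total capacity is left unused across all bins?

40

Sorted descending: 29, 29, 29, 27, 27, 24, 20, 20, 19, 13, 10, 9, 9, 7, 7, 6, 5.
29 → bin 1 (remaining 1)
29 → bin 2 (remaining 1)
29 → bin 3 (remaining 1)
27 → bin 4 (remaining 3)
27 → bin 5 (remaining 3)
24 → bin 6 (remaining 6)
20 → bin 7 (remaining 10)
20 → bin 8 (remaining 10)
19 → bin 9 (remaining 11)
13 → bin 10 (remaining 17)
10 → bin 7 (remaining 0)
9 → bin 8 (remaining 1)
9 → bin 9 (remaining 2)
7 → bin 10 (remaining 10)
7 → bin 10 (remaining 3)
6 → bin 6 (remaining 0)
5 → bin 11 (remaining 25)
11 bins × 30 = 330; used 290; unused 40.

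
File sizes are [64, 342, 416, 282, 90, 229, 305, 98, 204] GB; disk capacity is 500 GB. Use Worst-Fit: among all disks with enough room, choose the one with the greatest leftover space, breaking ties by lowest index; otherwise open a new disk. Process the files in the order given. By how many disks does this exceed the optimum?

Worst-Fit: [64,342] [416] [282,90] [229,98] [305] [204] → 6 disks.
Total size 2030 GB; any packing needs at least ⌈2030/500⌉ = 5 disks.
An optimal packing achieves that bound: [416,64] [342,98] [305,90] [282,204] [229] → 5 disks.
Excess: 6 − 5 = 1.

1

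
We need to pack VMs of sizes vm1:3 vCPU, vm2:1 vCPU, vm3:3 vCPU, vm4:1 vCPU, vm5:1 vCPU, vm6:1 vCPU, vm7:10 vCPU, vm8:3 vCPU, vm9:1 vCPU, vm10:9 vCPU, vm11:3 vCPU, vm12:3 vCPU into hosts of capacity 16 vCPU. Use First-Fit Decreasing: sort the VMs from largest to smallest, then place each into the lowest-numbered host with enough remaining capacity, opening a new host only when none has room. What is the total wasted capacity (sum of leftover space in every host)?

9

Sorted descending: 10, 9, 3, 3, 3, 3, 3, 1, 1, 1, 1, 1.
host 1: place 10 vCPU, 6 vCPU left
host 2: place 9 vCPU, 7 vCPU left
host 1: place 3 vCPU, 3 vCPU left
host 1: place 3 vCPU, 0 vCPU left
host 2: place 3 vCPU, 4 vCPU left
host 2: place 3 vCPU, 1 vCPU left
host 3: place 3 vCPU, 13 vCPU left
host 2: place 1 vCPU, 0 vCPU left
host 3: place 1 vCPU, 12 vCPU left
host 3: place 1 vCPU, 11 vCPU left
host 3: place 1 vCPU, 10 vCPU left
host 3: place 1 vCPU, 9 vCPU left
3 hosts × 16 vCPU = 48 vCPU; used 39 vCPU; unused 9 vCPU.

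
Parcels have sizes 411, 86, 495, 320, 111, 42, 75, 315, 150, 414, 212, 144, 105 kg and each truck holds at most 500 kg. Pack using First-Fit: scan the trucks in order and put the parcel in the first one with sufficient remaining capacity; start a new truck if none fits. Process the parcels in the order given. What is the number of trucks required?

7

411 kg → truck 1 (remaining 89 kg)
86 kg → truck 1 (remaining 3 kg)
495 kg → truck 2 (remaining 5 kg)
320 kg → truck 3 (remaining 180 kg)
111 kg → truck 3 (remaining 69 kg)
42 kg → truck 3 (remaining 27 kg)
75 kg → truck 4 (remaining 425 kg)
315 kg → truck 4 (remaining 110 kg)
150 kg → truck 5 (remaining 350 kg)
414 kg → truck 6 (remaining 86 kg)
212 kg → truck 5 (remaining 138 kg)
144 kg → truck 7 (remaining 356 kg)
105 kg → truck 4 (remaining 5 kg)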